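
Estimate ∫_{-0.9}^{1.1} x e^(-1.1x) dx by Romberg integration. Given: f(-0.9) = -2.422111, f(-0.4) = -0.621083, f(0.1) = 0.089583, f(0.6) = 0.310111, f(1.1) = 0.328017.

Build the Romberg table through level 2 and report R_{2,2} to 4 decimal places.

R_{0,0} (trapezoid, 1 panel, h=2.0000): -2.094094
R_{1,0} (trapezoid, 2 panels, h=1.0000): -0.957464
R_{2,0} (trapezoid, 4 panels, h=0.5000): -0.634218
R_{1,1} = -0.957464 + (-0.957464 − (-2.094094))/3 = -0.578587
R_{2,1} = -0.634218 + (-0.634218 − (-0.957464))/3 = -0.526469
R_{2,2} = -0.526469 + (-0.526469 − (-0.578587))/15 = -0.522994

-0.5230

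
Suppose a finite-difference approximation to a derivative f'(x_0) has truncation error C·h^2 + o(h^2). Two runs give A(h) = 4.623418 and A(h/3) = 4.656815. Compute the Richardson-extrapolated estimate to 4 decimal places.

4.6610

Extrapolated value = (9·A(h/3) − A(h)) / (9 − 1)
= (9·4.656815 − 4.623418) / 8
= 37.287917 / 8 = 4.660990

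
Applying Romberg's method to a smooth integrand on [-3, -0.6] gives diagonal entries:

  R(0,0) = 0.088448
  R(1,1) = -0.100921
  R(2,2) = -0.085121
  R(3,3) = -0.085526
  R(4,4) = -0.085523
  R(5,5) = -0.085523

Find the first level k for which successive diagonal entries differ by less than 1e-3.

|R(1,1) − R(0,0)| = 0.189369 ≥ 1e-3
|R(2,2) − R(1,1)| = 0.015800 ≥ 1e-3
|R(3,3) − R(2,2)| = 0.000405 < 1e-3

k = 3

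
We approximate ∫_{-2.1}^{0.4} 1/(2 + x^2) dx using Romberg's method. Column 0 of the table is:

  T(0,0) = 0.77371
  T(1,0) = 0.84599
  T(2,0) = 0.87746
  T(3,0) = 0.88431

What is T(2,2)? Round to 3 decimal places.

0.889

T(1,1) = 0.84599 + (0.84599 − 0.77371)/3 = 0.87008
T(2,1) = (4·0.87746 − 0.84599) / 3 = 0.88795
T(2,2) = 0.88795 + (0.88795 − 0.87008)/15 = 0.88914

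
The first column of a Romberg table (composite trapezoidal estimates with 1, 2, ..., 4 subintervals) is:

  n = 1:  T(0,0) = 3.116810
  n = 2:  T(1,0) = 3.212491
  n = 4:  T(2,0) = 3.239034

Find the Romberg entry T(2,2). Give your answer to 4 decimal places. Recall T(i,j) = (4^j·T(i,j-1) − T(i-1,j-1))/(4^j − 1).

T(1,1) = 3.212491 + (3.212491 − 3.116810)/3 = 3.244385
T(2,1) = (4·3.239034 − 3.212491) / 3 = 3.247882
T(2,2) = 3.247882 + (3.247882 − 3.244385)/15 = 3.248115

3.2481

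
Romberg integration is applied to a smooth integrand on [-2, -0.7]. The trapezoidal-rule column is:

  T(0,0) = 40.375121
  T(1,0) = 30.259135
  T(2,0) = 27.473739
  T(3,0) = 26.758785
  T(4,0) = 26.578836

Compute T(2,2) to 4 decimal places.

26.5225

T(1,1) = 30.259135 + (30.259135 − 40.375121)/3 = 26.887140
T(2,1) = 27.473739 + (27.473739 − 30.259135)/3 = 26.545274
T(2,2) = (16·26.545274 − 26.887140) / 15 = 26.522483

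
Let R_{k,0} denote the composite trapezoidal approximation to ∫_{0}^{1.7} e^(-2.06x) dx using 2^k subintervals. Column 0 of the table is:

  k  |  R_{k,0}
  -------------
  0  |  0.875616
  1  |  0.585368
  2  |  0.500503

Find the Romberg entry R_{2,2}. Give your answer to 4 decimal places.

0.4711

Richardson extrapolation on the trapezoidal column (denominator 4−1=3):
R_{1,1} = 0.585368 + (0.585368 − 0.875616)/3 = 0.488619
R_{2,1} = (4·0.500503 − 0.585368) / 3 = 0.472215
R_{2,2} = (16·0.472215 − 0.488619) / 15 = 0.471121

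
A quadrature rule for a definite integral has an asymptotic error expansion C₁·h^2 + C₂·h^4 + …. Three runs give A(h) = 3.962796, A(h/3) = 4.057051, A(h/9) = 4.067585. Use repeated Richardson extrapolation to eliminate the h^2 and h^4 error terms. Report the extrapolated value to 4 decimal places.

First eliminate the h^2 term (factor 3^2 = 9):
  B₁ = (9·4.057051 − 3.962796)/8 = 4.068833
  B₂ = (9·4.067585 − 4.057051)/8 = 4.068902
Then eliminate the h^4 term (factor 3^4 = 81):
  (81·4.068902 − 4.068833)/80 = 4.068903

4.0689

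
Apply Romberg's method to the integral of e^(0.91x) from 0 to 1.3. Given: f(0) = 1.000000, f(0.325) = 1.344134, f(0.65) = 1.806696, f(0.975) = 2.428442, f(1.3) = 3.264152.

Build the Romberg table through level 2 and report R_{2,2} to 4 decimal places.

2.4881

R_{0,0} (trapezoid, 1 panel, h=1.3000): 2.771699
R_{1,0} (trapezoid, 2 panels, h=0.6500): 2.560202
R_{2,0} (trapezoid, 4 panels, h=0.3250): 2.506188
R_{1,1} = 2.560202 + (2.560202 − 2.771699)/3 = 2.489703
R_{2,1} = 2.506188 + (2.506188 − 2.560202)/3 = 2.488183
R_{2,2} = 2.488183 + (2.488183 − 2.489703)/15 = 2.488082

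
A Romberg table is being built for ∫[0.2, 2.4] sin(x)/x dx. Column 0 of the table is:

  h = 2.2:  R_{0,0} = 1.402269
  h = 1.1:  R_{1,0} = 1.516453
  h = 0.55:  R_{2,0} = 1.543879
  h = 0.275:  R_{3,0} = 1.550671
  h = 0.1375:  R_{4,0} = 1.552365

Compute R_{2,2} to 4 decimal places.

1.5529

Richardson extrapolation on the trapezoidal column (denominator 4−1=3):
R_{1,1} = 1.516453 + (1.516453 − 1.402269)/3 = 1.554514
R_{2,1} = 1.543879 + (1.543879 − 1.516453)/3 = 1.553021
R_{2,2} = 1.553021 + (1.553021 − 1.554514)/15 = 1.552921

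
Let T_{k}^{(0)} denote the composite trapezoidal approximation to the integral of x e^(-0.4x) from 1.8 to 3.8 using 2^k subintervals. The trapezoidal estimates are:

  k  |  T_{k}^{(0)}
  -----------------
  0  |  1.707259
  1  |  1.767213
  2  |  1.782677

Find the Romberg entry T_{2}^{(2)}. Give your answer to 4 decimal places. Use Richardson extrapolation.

1.7879

Richardson extrapolation on the trapezoidal column (denominator 4−1=3):
T_{1}^{(1)} = 1.767213 + (1.767213 − 1.707259)/3 = 1.787198
T_{2}^{(1)} = 1.782677 + (1.782677 − 1.767213)/3 = 1.787832
T_{2}^{(2)} = (16·1.787832 − 1.787198) / 15 = 1.787874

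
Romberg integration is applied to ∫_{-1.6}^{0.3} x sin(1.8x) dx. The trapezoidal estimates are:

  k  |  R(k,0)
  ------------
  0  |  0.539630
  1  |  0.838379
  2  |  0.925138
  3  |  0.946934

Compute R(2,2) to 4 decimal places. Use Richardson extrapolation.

0.9551

R(1,1) = (4·0.838379 − 0.539630) / 3 = 0.937962
R(2,1) = (4·0.925138 − 0.838379) / 3 = 0.954058
R(2,2) = (16·0.954058 − 0.937962) / 15 = 0.955131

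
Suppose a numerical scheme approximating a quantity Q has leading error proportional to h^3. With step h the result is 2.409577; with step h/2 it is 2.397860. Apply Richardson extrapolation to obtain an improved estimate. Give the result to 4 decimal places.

The leading error scales as h^3; refining by a factor of 2 reduces it by 2^3 = 8.
Extrapolated value = (8·A(h/2) − A(h)) / (8 − 1)
= (8·2.397860 − 2.409577) / 7
= 16.773303 / 7 = 2.396186

2.3962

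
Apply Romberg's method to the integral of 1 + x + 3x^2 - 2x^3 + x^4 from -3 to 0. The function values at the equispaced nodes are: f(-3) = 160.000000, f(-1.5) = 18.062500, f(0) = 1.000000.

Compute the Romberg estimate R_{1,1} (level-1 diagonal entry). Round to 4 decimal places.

116.6250

R_{0,0} (trapezoid, 1 panel, h=3.0000): 241.500000
R_{1,0} (trapezoid, 2 panels, h=1.5000): 147.843750
R_{1,1} = 147.843750 + (147.843750 − 241.500000)/3 = 116.625000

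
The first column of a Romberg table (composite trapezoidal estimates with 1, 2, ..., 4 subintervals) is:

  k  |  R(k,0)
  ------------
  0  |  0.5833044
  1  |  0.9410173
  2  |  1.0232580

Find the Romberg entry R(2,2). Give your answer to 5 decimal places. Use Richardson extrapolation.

Richardson extrapolation on the trapezoidal column (denominator 4−1=3):
R(1,1) = 0.9410173 + (0.9410173 − 0.5833044)/3 = 1.0602549
R(2,1) = 1.0232580 + (1.0232580 − 0.9410173)/3 = 1.0506716
R(2,2) = (16·1.0506716 − 1.0602549) / 15 = 1.0500327

1.05003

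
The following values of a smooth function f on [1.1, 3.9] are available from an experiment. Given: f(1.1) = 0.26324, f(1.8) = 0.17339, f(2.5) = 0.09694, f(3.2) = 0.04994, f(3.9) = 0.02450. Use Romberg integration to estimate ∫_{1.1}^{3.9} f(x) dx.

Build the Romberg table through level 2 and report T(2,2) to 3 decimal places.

0.321

T(0,0) (trapezoid, 1 panel, h=2.8000): 0.40284
T(1,0) (trapezoid, 2 panels, h=1.4000): 0.33713
T(2,0) (trapezoid, 4 panels, h=0.7000): 0.32490
T(1,1) = 0.33713 + (0.33713 − 0.40284)/3 = 0.31523
T(2,1) = 0.32490 + (0.32490 − 0.33713)/3 = 0.32082
T(2,2) = 0.32082 + (0.32082 − 0.31523)/15 = 0.32119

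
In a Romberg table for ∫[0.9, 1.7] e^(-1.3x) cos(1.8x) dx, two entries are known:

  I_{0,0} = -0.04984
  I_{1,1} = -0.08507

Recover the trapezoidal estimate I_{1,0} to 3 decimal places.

From I_{1,1} = (4·I_{1,0} − I_{0,0})/3, solve for I_{1,0}:
4·I_{1,0} = 3·(-0.08507) + (-0.04984) = -0.30505
I_{1,0} = -0.07626

-0.076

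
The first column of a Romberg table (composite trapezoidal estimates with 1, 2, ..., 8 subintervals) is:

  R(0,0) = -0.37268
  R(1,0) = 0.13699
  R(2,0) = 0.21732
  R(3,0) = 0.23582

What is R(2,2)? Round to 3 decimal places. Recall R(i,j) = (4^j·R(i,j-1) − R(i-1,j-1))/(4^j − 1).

R(1,1) = (4·0.13699 − (-0.37268)) / 3 = 0.30688
R(2,1) = (4·0.21732 − 0.13699) / 3 = 0.24410
R(2,2) = 0.24410 + (0.24410 − 0.30688)/15 = 0.23991

0.240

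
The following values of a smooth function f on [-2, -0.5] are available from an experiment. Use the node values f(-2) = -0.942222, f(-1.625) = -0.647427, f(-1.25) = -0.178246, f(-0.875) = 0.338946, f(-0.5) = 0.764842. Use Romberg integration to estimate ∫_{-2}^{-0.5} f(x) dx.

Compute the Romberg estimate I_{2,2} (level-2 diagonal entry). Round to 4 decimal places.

-0.2209

I_{0,0} (trapezoid, 1 panel, h=1.5000): -0.133035
I_{1,0} (trapezoid, 2 panels, h=0.7500): -0.200202
I_{2,0} (trapezoid, 4 panels, h=0.3750): -0.215781
I_{1,1} = -0.200202 + (-0.200202 − (-0.133035))/3 = -0.222591
I_{2,1} = -0.215781 + (-0.215781 − (-0.200202))/3 = -0.220974
I_{2,2} = -0.220974 + (-0.220974 − (-0.222591))/15 = -0.220866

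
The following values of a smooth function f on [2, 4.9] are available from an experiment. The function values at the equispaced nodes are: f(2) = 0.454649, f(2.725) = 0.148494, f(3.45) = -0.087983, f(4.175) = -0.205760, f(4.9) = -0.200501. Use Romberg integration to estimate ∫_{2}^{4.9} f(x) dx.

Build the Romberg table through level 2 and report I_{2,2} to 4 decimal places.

-0.0357

I_{0,0} (trapezoid, 1 panel, h=2.9000): 0.368515
I_{1,0} (trapezoid, 2 panels, h=1.4500): 0.056682
I_{2,0} (trapezoid, 4 panels, h=0.7250): -0.013177
I_{1,1} = 0.056682 + (0.056682 − 0.368515)/3 = -0.047262
I_{2,1} = -0.013177 + (-0.013177 − 0.056682)/3 = -0.036463
I_{2,2} = -0.036463 + (-0.036463 − (-0.047262))/15 = -0.035743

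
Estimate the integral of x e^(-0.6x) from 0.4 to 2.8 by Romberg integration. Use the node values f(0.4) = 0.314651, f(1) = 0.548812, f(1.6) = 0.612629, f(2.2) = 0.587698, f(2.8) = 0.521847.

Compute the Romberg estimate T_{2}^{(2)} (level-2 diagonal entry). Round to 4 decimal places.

1.3220

T_{0}^{(0)} (trapezoid, 1 panel, h=2.4000): 1.003798
T_{1}^{(0)} (trapezoid, 2 panels, h=1.2000): 1.237054
T_{2}^{(0)} (trapezoid, 4 panels, h=0.6000): 1.300433
T_{1}^{(1)} = 1.237054 + (1.237054 − 1.003798)/3 = 1.314806
T_{2}^{(1)} = 1.300433 + (1.300433 − 1.237054)/3 = 1.321559
T_{2}^{(2)} = 1.321559 + (1.321559 − 1.314806)/15 = 1.322009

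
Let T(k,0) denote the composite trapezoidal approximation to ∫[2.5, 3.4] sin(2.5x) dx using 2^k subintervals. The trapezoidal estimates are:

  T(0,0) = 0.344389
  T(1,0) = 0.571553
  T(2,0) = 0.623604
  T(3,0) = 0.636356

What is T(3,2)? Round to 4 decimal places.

Richardson extrapolation on the trapezoidal column (denominator 4−1=3):
T(2,1) = 0.623604 + (0.623604 − 0.571553)/3 = 0.640954
T(3,1) = 0.636356 + (0.636356 − 0.623604)/3 = 0.640607
T(3,2) = 0.640607 + (0.640607 − 0.640954)/15 = 0.640584

0.6406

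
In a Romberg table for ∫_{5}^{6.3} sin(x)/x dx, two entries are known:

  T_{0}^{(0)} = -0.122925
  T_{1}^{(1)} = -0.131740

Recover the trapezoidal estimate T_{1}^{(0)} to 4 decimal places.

-0.1295

From T_{1}^{(1)} = (4·T_{1}^{(0)} − T_{0}^{(0)})/3, solve for T_{1}^{(0)}:
4·T_{1}^{(0)} = 3·(-0.131740) + (-0.122925) = -0.518145
T_{1}^{(0)} = -0.129536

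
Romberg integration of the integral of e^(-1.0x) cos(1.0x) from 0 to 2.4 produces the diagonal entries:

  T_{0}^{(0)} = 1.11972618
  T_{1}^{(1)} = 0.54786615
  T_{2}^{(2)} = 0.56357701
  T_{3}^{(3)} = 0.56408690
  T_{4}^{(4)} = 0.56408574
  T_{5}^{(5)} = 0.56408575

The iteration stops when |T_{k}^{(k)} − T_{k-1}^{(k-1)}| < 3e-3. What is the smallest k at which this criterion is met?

|T_{1}^{(1)} − T_{0}^{(0)}| = 0.57186003 ≥ 3e-3
|T_{2}^{(2)} − T_{1}^{(1)}| = 0.01571086 ≥ 3e-3
|T_{3}^{(3)} − T_{2}^{(2)}| = 0.00050989 < 3e-3

k = 3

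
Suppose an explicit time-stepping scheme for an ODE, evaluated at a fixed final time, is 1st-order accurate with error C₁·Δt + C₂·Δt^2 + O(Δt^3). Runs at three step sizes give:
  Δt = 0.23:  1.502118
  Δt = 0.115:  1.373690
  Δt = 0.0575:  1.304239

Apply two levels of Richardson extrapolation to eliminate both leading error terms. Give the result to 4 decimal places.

First eliminate the Δt term (factor 2^1 = 2):
  B₁ = (2·1.373690 − 1.502118)/1 = 1.245262
  B₂ = (2·1.304239 − 1.373690)/1 = 1.234788
Then eliminate the Δt^2 term (factor 2^2 = 4):
  (4·1.234788 − 1.245262)/3 = 1.231297

1.2313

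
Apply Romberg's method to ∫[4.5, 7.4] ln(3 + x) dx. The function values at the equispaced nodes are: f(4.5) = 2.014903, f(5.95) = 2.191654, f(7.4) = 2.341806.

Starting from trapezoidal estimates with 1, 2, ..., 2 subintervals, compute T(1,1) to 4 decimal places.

6.3429

T(0,0) (trapezoid, 1 panel, h=2.9000): 6.317228
T(1,0) (trapezoid, 2 panels, h=1.4500): 6.336512
T(1,1) = 6.336512 + (6.336512 − 6.317228)/3 = 6.342940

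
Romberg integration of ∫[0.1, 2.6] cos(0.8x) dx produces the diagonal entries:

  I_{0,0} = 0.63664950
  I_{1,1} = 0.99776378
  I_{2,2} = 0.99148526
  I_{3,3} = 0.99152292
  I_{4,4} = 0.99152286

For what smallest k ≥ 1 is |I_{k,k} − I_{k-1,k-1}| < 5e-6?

k = 4

|I_{1,1} − I_{0,0}| = 0.36111428 ≥ 5e-6
|I_{2,2} − I_{1,1}| = 0.00627852 ≥ 5e-6
|I_{3,3} − I_{2,2}| = 0.00003766 ≥ 5e-6
|I_{4,4} − I_{3,3}| = 0.00000006 < 5e-6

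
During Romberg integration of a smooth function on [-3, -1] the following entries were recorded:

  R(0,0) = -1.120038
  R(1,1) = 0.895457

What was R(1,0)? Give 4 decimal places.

From R(1,1) = (4·R(1,0) − R(0,0))/3, solve for R(1,0):
4·R(1,0) = 3·0.895457 + (-1.120038) = 1.566333
R(1,0) = 0.391583

0.3916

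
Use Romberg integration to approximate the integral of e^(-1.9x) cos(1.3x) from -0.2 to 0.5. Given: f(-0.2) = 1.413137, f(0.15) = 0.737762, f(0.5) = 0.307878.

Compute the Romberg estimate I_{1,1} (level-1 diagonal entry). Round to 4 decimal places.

I_{0,0} (trapezoid, 1 panel, h=0.7000): 0.602355
I_{1,0} (trapezoid, 2 panels, h=0.3500): 0.559394
I_{1,1} = 0.559394 + (0.559394 − 0.602355)/3 = 0.545074

0.5451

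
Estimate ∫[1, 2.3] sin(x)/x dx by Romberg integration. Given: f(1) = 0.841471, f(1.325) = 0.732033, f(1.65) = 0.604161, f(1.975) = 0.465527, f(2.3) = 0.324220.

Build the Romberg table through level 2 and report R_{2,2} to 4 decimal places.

0.7761

R_{0,0} (trapezoid, 1 panel, h=1.3000): 0.757699
R_{1,0} (trapezoid, 2 panels, h=0.6500): 0.771554
R_{2,0} (trapezoid, 4 panels, h=0.3250): 0.774984
R_{1,1} = 0.771554 + (0.771554 − 0.757699)/3 = 0.776172
R_{2,1} = 0.774984 + (0.774984 − 0.771554)/3 = 0.776127
R_{2,2} = 0.776127 + (0.776127 − 0.776172)/15 = 0.776124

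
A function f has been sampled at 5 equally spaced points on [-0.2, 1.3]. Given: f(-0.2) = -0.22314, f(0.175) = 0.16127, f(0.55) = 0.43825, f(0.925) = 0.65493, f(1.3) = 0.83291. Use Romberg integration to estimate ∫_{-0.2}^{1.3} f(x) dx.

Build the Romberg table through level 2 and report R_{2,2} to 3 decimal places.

0.594

R_{0,0} (trapezoid, 1 panel, h=1.5000): 0.45733
R_{1,0} (trapezoid, 2 panels, h=0.7500): 0.55735
R_{2,0} (trapezoid, 4 panels, h=0.3750): 0.58475
R_{1,1} = 0.55735 + (0.55735 − 0.45733)/3 = 0.59069
R_{2,1} = 0.58475 + (0.58475 − 0.55735)/3 = 0.59388
R_{2,2} = 0.59388 + (0.59388 − 0.59069)/15 = 0.59409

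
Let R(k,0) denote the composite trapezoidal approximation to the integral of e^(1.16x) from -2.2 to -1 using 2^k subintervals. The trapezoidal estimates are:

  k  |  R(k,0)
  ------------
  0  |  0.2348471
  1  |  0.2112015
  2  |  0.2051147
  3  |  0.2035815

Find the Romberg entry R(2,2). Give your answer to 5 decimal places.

R(1,1) = (4·0.2112015 − 0.2348471) / 3 = 0.2033196
R(2,1) = (4·0.2051147 − 0.2112015) / 3 = 0.2030858
R(2,2) = 0.2030858 + (0.2030858 − 0.2033196)/15 = 0.2030702

0.20307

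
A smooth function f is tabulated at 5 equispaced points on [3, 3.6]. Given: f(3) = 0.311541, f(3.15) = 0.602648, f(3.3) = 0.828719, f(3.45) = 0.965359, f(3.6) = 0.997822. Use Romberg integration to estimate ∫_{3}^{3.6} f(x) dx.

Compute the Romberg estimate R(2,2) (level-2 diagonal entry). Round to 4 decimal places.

R(0,0) (trapezoid, 1 panel, h=0.6000): 0.392809
R(1,0) (trapezoid, 2 panels, h=0.3000): 0.445020
R(2,0) (trapezoid, 4 panels, h=0.1500): 0.457711
R(1,1) = 0.445020 + (0.445020 − 0.392809)/3 = 0.462424
R(2,1) = 0.457711 + (0.457711 − 0.445020)/3 = 0.461941
R(2,2) = 0.461941 + (0.461941 − 0.462424)/15 = 0.461909

0.4619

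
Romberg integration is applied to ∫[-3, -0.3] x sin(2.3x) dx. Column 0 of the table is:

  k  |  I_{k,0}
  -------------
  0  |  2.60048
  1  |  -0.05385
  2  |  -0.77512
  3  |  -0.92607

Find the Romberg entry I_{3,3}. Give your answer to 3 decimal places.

I_{1,1} = -0.05385 + (-0.05385 − 2.60048)/3 = -0.93863
I_{2,1} = (4·(-0.77512) − (-0.05385)) / 3 = -1.01554
I_{3,1} = -0.92607 + (-0.92607 − (-0.77512))/3 = -0.97639
I_{2,2} = -1.01554 + (-1.01554 − (-0.93863))/15 = -1.02067
I_{3,2} = -0.97639 + (-0.97639 − (-1.01554))/15 = -0.97378
I_{3,3} = (64·(-0.97378) − (-1.02067)) / 63 = -0.97304

-0.973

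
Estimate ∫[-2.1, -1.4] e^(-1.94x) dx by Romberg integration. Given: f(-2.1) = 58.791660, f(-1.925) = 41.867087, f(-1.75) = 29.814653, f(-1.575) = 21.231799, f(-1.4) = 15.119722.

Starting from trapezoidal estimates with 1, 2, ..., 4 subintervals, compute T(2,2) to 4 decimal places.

T(0,0) (trapezoid, 1 panel, h=0.7000): 25.868984
T(1,0) (trapezoid, 2 panels, h=0.3500): 23.369620
T(2,0) (trapezoid, 4 panels, h=0.1750): 22.727115
T(1,1) = 23.369620 + (23.369620 − 25.868984)/3 = 22.536499
T(2,1) = 22.727115 + (22.727115 − 23.369620)/3 = 22.512947
T(2,2) = 22.512947 + (22.512947 − 22.536499)/15 = 22.511377

22.5114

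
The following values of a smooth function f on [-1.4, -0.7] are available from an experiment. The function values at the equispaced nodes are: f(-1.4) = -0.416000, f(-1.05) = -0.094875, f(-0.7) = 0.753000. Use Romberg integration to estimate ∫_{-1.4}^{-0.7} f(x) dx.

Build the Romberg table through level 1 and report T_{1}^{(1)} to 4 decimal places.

T_{0}^{(0)} (trapezoid, 1 panel, h=0.7000): 0.117950
T_{1}^{(0)} (trapezoid, 2 panels, h=0.3500): 0.025769
T_{1}^{(1)} = 0.025769 + (0.025769 − 0.117950)/3 = -0.004958

-0.0050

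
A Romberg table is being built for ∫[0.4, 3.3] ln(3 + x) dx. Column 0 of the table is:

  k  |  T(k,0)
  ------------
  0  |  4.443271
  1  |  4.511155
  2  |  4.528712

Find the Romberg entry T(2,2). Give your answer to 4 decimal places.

T(1,1) = 4.511155 + (4.511155 − 4.443271)/3 = 4.533783
T(2,1) = (4·4.528712 − 4.511155) / 3 = 4.534564
T(2,2) = 4.534564 + (4.534564 − 4.533783)/15 = 4.534616

4.5346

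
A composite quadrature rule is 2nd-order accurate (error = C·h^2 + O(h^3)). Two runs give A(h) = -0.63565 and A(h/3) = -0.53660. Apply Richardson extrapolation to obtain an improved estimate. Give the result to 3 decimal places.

-0.524

The leading error scales as h^2; refining by a factor of 3 reduces it by 3^2 = 9.
Extrapolated value = (9·A(h/3) − A(h)) / (9 − 1)
= (9·(-0.53660) − (-0.63565)) / 8
= -4.19375 / 8 = -0.52422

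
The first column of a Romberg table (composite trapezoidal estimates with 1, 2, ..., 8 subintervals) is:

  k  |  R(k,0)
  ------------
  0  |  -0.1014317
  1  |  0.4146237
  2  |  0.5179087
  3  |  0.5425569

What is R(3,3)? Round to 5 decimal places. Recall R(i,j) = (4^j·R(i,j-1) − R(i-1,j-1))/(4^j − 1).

0.55068

R(1,1) = (4·0.4146237 − (-0.1014317)) / 3 = 0.5866422
R(2,1) = (4·0.5179087 − 0.4146237) / 3 = 0.5523370
R(3,1) = 0.5425569 + (0.5425569 − 0.5179087)/3 = 0.5507730
R(2,2) = 0.5523370 + (0.5523370 − 0.5866422)/15 = 0.5500500
R(3,2) = (16·0.5507730 − 0.5523370) / 15 = 0.5506687
R(3,3) = (64·0.5506687 − 0.5500500) / 63 = 0.5506785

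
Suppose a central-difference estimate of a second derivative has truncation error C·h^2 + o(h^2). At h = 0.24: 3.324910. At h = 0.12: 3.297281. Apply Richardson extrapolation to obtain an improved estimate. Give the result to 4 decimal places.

3.2881

The leading error scales as h^2; refining by a factor of 2 reduces it by 2^2 = 4.
Extrapolated value = (4·A(h/2) − A(h)) / (4 − 1)
= (4·3.297281 − 3.324910) / 3
= 9.864214 / 3 = 3.288071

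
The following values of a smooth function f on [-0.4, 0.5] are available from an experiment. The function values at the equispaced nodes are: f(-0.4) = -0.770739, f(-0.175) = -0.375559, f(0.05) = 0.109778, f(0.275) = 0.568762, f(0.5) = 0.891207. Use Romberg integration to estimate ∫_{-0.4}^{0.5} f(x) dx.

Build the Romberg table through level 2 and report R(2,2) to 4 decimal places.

R(0,0) (trapezoid, 1 panel, h=0.9000): 0.054211
R(1,0) (trapezoid, 2 panels, h=0.4500): 0.076505
R(2,0) (trapezoid, 4 panels, h=0.2250): 0.081723
R(1,1) = 0.076505 + (0.076505 − 0.054211)/3 = 0.083936
R(2,1) = 0.081723 + (0.081723 − 0.076505)/3 = 0.083462
R(2,2) = 0.083462 + (0.083462 − 0.083936)/15 = 0.083430

0.0834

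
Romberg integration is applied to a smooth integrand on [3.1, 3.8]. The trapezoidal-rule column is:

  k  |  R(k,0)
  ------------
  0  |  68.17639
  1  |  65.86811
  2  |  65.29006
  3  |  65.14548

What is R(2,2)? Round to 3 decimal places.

R(1,1) = 65.86811 + (65.86811 − 68.17639)/3 = 65.09868
R(2,1) = 65.29006 + (65.29006 − 65.86811)/3 = 65.09738
R(2,2) = (16·65.09738 − 65.09868) / 15 = 65.09729

65.097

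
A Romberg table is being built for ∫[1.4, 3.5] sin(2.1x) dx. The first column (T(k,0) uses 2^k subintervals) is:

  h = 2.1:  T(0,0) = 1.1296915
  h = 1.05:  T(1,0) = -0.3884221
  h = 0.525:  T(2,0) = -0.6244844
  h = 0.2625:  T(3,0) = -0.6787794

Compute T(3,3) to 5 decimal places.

Richardson extrapolation on the trapezoidal column (denominator 4−1=3):
T(1,1) = (4·(-0.3884221) − 1.1296915) / 3 = -0.8944600
T(2,1) = (4·(-0.6244844) − (-0.3884221)) / 3 = -0.7031718
T(3,1) = -0.6787794 + (-0.6787794 − (-0.6244844))/3 = -0.6968777
T(2,2) = -0.7031718 + (-0.7031718 − (-0.8944600))/15 = -0.6904193
T(3,2) = (16·(-0.6968777) − (-0.7031718)) / 15 = -0.6964581
T(3,3) = -0.6964581 + (-0.6964581 − (-0.6904193))/63 = -0.6965540

-0.69655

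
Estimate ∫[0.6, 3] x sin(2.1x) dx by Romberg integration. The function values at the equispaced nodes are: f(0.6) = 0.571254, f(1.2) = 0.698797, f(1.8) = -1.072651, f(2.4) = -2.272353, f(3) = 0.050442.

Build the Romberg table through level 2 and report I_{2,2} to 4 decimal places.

I_{0,0} (trapezoid, 1 panel, h=2.4000): 0.746035
I_{1,0} (trapezoid, 2 panels, h=1.2000): -0.914164
I_{2,0} (trapezoid, 4 panels, h=0.6000): -1.401215
I_{1,1} = -0.914164 + (-0.914164 − 0.746035)/3 = -1.467564
I_{2,1} = -1.401215 + (-1.401215 − (-0.914164))/3 = -1.563565
I_{2,2} = -1.563565 + (-1.563565 − (-1.467564))/15 = -1.569965

-1.5700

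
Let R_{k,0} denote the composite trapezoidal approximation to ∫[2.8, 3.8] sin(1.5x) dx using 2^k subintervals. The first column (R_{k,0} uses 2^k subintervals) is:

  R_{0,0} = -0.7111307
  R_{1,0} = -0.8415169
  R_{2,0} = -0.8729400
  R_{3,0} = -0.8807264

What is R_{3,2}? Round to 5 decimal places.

-0.88332

R_{2,1} = -0.8729400 + (-0.8729400 − (-0.8415169))/3 = -0.8834144
R_{3,1} = (4·(-0.8807264) − (-0.8729400)) / 3 = -0.8833219
R_{3,2} = -0.8833219 + (-0.8833219 − (-0.8834144))/15 = -0.8833157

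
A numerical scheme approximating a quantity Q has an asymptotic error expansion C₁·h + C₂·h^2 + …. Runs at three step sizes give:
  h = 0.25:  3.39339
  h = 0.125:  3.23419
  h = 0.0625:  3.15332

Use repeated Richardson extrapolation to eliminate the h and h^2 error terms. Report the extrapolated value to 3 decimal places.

First eliminate the h term (factor 2^1 = 2):
  B₁ = (2·3.23419 − 3.39339)/1 = 3.07499
  B₂ = (2·3.15332 − 3.23419)/1 = 3.07245
Then eliminate the h^2 term (factor 2^2 = 4):
  (4·3.07245 − 3.07499)/3 = 3.07160

3.072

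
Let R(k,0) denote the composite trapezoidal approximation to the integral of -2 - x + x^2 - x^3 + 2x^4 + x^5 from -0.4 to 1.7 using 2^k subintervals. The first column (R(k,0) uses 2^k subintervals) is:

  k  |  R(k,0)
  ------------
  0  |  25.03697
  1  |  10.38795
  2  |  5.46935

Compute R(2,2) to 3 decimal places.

3.718

R(1,1) = (4·10.38795 − 25.03697) / 3 = 5.50494
R(2,1) = 5.46935 + (5.46935 − 10.38795)/3 = 3.82982
R(2,2) = (16·3.82982 − 5.50494) / 15 = 3.71815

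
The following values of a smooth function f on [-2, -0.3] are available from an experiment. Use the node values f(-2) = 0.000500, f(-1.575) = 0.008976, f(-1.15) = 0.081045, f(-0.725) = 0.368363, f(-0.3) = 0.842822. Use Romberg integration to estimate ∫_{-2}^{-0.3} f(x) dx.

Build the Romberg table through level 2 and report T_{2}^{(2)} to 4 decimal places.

T_{0}^{(0)} (trapezoid, 1 panel, h=1.7000): 0.716824
T_{1}^{(0)} (trapezoid, 2 panels, h=0.8500): 0.427300
T_{2}^{(0)} (trapezoid, 4 panels, h=0.4250): 0.374019
T_{1}^{(1)} = 0.427300 + (0.427300 − 0.716824)/3 = 0.330792
T_{2}^{(1)} = 0.374019 + (0.374019 − 0.427300)/3 = 0.356259
T_{2}^{(2)} = 0.356259 + (0.356259 − 0.330792)/15 = 0.357957

0.3580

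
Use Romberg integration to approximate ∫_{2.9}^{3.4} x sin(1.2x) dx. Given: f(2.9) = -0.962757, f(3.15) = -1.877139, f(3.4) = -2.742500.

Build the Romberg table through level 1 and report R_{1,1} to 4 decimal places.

R_{0,0} (trapezoid, 1 panel, h=0.5000): -0.926314
R_{1,0} (trapezoid, 2 panels, h=0.2500): -0.932442
R_{1,1} = -0.932442 + (-0.932442 − (-0.926314))/3 = -0.934485

-0.9345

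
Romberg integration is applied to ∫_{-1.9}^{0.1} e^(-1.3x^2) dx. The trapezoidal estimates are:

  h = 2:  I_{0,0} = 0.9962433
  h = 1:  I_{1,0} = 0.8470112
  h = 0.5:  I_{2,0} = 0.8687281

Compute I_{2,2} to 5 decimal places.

0.88121

I_{1,1} = (4·0.8470112 − 0.9962433) / 3 = 0.7972672
I_{2,1} = (4·0.8687281 − 0.8470112) / 3 = 0.8759671
I_{2,2} = 0.8759671 + (0.8759671 − 0.7972672)/15 = 0.8812138
(Column j=1 coincides with Simpson's rule on the same nodes.)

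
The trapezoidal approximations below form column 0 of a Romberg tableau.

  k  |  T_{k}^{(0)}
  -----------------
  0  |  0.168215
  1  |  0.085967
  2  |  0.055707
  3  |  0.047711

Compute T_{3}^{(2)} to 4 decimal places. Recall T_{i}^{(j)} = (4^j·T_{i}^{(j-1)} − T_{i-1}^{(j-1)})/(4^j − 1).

0.0450

T_{2}^{(1)} = 0.055707 + (0.055707 − 0.085967)/3 = 0.045620
T_{3}^{(1)} = (4·0.047711 − 0.055707) / 3 = 0.045046
T_{3}^{(2)} = 0.045046 + (0.045046 − 0.045620)/15 = 0.045008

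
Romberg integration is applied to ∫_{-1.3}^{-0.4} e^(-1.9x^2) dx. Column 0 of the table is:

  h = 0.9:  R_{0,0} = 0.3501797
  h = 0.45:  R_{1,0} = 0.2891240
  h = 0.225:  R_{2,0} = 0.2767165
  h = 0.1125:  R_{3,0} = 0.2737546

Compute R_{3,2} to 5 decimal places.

R_{2,1} = (4·0.2767165 − 0.2891240) / 3 = 0.2725807
R_{3,1} = 0.2737546 + (0.2737546 − 0.2767165)/3 = 0.2727673
R_{3,2} = (16·0.2727673 − 0.2725807) / 15 = 0.2727797

0.27278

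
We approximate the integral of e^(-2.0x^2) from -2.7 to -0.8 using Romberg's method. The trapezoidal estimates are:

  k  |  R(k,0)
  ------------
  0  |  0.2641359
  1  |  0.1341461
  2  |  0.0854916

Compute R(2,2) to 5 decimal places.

0.06784

R(1,1) = 0.1341461 + (0.1341461 − 0.2641359)/3 = 0.0908162
R(2,1) = 0.0854916 + (0.0854916 − 0.1341461)/3 = 0.0692734
R(2,2) = 0.0692734 + (0.0692734 − 0.0908162)/15 = 0.0678372
(Column j=1 coincides with Simpson's rule on the same nodes.)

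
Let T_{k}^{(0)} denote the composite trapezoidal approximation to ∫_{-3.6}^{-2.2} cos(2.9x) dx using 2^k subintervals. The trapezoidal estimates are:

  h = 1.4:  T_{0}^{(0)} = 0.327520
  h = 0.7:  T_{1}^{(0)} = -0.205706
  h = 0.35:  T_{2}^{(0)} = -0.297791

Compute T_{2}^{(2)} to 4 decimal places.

-0.3248

Richardson extrapolation on the trapezoidal column (denominator 4−1=3):
T_{1}^{(1)} = (4·(-0.205706) − 0.327520) / 3 = -0.383448
T_{2}^{(1)} = (4·(-0.297791) − (-0.205706)) / 3 = -0.328486
T_{2}^{(2)} = (16·(-0.328486) − (-0.383448)) / 15 = -0.324822
(Column j=1 coincides with Simpson's rule on the same nodes.)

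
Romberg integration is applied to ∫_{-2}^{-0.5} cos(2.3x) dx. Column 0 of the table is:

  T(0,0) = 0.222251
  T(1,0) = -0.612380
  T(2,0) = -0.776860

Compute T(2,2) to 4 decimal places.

-0.8278

T(1,1) = -0.612380 + (-0.612380 − 0.222251)/3 = -0.890590
T(2,1) = (4·(-0.776860) − (-0.612380)) / 3 = -0.831687
T(2,2) = (16·(-0.831687) − (-0.890590)) / 15 = -0.827760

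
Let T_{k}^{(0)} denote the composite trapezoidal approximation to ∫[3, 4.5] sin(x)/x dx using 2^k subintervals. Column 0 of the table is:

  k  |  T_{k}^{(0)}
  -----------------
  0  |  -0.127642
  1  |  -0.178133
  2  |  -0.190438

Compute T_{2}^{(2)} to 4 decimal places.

-0.1945

T_{1}^{(1)} = -0.178133 + (-0.178133 − (-0.127642))/3 = -0.194963
T_{2}^{(1)} = (4·(-0.190438) − (-0.178133)) / 3 = -0.194540
T_{2}^{(2)} = (16·(-0.194540) − (-0.194963)) / 15 = -0.194512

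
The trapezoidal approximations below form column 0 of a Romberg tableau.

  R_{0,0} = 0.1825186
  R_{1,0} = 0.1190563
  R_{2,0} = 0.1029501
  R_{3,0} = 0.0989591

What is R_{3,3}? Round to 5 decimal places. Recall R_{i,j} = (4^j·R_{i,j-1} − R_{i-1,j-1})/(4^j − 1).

0.09763

Richardson extrapolation on the trapezoidal column (denominator 4−1=3):
R_{1,1} = (4·0.1190563 − 0.1825186) / 3 = 0.0979022
R_{2,1} = (4·0.1029501 − 0.1190563) / 3 = 0.0975814
R_{3,1} = (4·0.0989591 − 0.1029501) / 3 = 0.0976288
R_{2,2} = (16·0.0975814 − 0.0979022) / 15 = 0.0975600
R_{3,2} = 0.0976288 + (0.0976288 − 0.0975814)/15 = 0.0976320
R_{3,3} = 0.0976320 + (0.0976320 − 0.0975600)/63 = 0.0976331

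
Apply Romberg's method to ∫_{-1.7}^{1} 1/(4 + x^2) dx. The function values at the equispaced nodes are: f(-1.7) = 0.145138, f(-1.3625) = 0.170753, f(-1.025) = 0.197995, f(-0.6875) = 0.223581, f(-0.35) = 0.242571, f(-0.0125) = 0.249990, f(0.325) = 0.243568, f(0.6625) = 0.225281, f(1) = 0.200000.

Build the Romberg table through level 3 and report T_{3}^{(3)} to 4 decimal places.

T_{0}^{(0)} (trapezoid, 1 panel, h=2.7000): 0.465936
T_{1}^{(0)} (trapezoid, 2 panels, h=1.3500): 0.560439
T_{2}^{(0)} (trapezoid, 4 panels, h=0.6750): 0.578275
T_{3}^{(0)} (trapezoid, 8 panels, h=0.3375): 0.582629
T_{1}^{(1)} = 0.560439 + (0.560439 − 0.465936)/3 = 0.591940
T_{2}^{(1)} = 0.578275 + (0.578275 − 0.560439)/3 = 0.584220
T_{3}^{(1)} = 0.582629 + (0.582629 − 0.578275)/3 = 0.584080
T_{2}^{(2)} = 0.584220 + (0.584220 − 0.591940)/15 = 0.583705
T_{3}^{(2)} = 0.584080 + (0.584080 − 0.584220)/15 = 0.584071
T_{3}^{(3)} = 0.584071 + (0.584071 − 0.583705)/63 = 0.584077

0.5841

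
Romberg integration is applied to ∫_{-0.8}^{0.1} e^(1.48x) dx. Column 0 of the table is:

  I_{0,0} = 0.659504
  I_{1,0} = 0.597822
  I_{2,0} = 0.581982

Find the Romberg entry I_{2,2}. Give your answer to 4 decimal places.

0.5767

I_{1,1} = 0.597822 + (0.597822 − 0.659504)/3 = 0.577261
I_{2,1} = (4·0.581982 − 0.597822) / 3 = 0.576702
I_{2,2} = (16·0.576702 − 0.577261) / 15 = 0.576665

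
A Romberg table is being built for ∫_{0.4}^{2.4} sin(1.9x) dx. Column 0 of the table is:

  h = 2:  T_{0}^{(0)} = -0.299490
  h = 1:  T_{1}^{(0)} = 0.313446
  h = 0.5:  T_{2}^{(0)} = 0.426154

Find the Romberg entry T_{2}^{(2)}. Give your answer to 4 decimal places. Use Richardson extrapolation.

T_{1}^{(1)} = (4·0.313446 − (-0.299490)) / 3 = 0.517758
T_{2}^{(1)} = (4·0.426154 − 0.313446) / 3 = 0.463723
T_{2}^{(2)} = (16·0.463723 − 0.517758) / 15 = 0.460121
(Column j=1 coincides with Simpson's rule on the same nodes.)

0.4601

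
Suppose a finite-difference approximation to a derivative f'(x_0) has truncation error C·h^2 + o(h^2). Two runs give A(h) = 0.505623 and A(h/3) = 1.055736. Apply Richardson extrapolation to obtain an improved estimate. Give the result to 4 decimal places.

1.1245

Extrapolated value = (9·A(h/3) − A(h)) / (9 − 1)
= (9·1.055736 − 0.505623) / 8
= 8.996001 / 8 = 1.124500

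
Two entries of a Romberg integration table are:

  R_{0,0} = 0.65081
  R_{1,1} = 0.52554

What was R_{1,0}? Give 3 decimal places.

0.557

From R_{1,1} = (4·R_{1,0} − R_{0,0})/3, solve for R_{1,0}:
4·R_{1,0} = 3·0.52554 + 0.65081 = 2.22743
R_{1,0} = 0.55686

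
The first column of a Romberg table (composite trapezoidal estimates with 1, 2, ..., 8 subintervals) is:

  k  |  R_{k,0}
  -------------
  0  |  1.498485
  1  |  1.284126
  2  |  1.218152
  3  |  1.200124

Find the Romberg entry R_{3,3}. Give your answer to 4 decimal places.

1.1940

R_{1,1} = 1.284126 + (1.284126 − 1.498485)/3 = 1.212673
R_{2,1} = (4·1.218152 − 1.284126) / 3 = 1.196161
R_{3,1} = 1.200124 + (1.200124 − 1.218152)/3 = 1.194115
R_{2,2} = 1.196161 + (1.196161 − 1.212673)/15 = 1.195060
R_{3,2} = (16·1.194115 − 1.196161) / 15 = 1.193979
R_{3,3} = (64·1.193979 − 1.195060) / 63 = 1.193962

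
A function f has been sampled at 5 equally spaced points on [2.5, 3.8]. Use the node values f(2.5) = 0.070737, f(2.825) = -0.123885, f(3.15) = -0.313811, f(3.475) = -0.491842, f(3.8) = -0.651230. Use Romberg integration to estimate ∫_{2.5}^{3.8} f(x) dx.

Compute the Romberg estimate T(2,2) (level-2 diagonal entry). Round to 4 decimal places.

T(0,0) (trapezoid, 1 panel, h=1.3000): -0.377320
T(1,0) (trapezoid, 2 panels, h=0.6500): -0.392637
T(2,0) (trapezoid, 4 panels, h=0.3250): -0.396430
T(1,1) = -0.392637 + (-0.392637 − (-0.377320))/3 = -0.397743
T(2,1) = -0.396430 + (-0.396430 − (-0.392637))/3 = -0.397694
T(2,2) = -0.397694 + (-0.397694 − (-0.397743))/15 = -0.397691

-0.3977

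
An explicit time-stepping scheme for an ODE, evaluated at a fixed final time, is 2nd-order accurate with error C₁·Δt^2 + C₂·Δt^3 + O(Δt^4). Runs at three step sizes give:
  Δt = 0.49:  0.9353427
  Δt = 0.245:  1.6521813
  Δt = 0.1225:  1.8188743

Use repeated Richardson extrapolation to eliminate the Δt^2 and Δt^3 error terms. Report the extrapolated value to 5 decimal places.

First eliminate the Δt^2 term (factor 2^2 = 4):
  B₁ = (4·1.6521813 − 0.9353427)/3 = 1.8911275
  B₂ = (4·1.8188743 − 1.6521813)/3 = 1.8744386
Then eliminate the Δt^3 term (factor 2^3 = 8):
  (8·1.8744386 − 1.8911275)/7 = 1.8720545

1.87205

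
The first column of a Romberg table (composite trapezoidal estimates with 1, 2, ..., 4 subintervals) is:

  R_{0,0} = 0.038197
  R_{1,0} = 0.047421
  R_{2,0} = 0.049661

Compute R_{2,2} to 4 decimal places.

Richardson extrapolation on the trapezoidal column (denominator 4−1=3):
R_{1,1} = 0.047421 + (0.047421 − 0.038197)/3 = 0.050496
R_{2,1} = (4·0.049661 − 0.047421) / 3 = 0.050408
R_{2,2} = (16·0.050408 − 0.050496) / 15 = 0.050402
(Column j=1 coincides with Simpson's rule on the same nodes.)

0.0504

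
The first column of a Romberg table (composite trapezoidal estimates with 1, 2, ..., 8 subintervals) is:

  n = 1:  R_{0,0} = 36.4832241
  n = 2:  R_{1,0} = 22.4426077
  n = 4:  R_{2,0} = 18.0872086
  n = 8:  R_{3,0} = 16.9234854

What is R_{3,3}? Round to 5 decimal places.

16.52842

R_{1,1} = 22.4426077 + (22.4426077 − 36.4832241)/3 = 17.7624022
R_{2,1} = 18.0872086 + (18.0872086 − 22.4426077)/3 = 16.6354089
R_{3,1} = 16.9234854 + (16.9234854 − 18.0872086)/3 = 16.5355777
R_{2,2} = 16.6354089 + (16.6354089 − 17.7624022)/15 = 16.5602760
R_{3,2} = (16·16.5355777 − 16.6354089) / 15 = 16.5289223
R_{3,3} = (64·16.5289223 − 16.5602760) / 63 = 16.5284246
(Column j=1 coincides with Simpson's rule on the same nodes.)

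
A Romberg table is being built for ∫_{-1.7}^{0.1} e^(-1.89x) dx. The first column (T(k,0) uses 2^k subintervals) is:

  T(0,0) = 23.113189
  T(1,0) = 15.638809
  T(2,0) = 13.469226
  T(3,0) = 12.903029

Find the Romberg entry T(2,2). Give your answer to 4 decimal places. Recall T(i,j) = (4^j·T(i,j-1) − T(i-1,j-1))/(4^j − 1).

Richardson extrapolation on the trapezoidal column (denominator 4−1=3):
T(1,1) = 15.638809 + (15.638809 − 23.113189)/3 = 13.147349
T(2,1) = 13.469226 + (13.469226 − 15.638809)/3 = 12.746032
T(2,2) = (16·12.746032 − 13.147349) / 15 = 12.719278

12.7193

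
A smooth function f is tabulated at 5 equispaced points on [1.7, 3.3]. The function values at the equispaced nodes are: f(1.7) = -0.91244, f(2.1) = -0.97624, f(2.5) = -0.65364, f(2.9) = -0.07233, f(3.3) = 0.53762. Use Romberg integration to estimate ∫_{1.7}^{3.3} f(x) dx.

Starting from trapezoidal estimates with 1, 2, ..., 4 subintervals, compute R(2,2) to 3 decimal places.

R(0,0) (trapezoid, 1 panel, h=1.6000): -0.29986
R(1,0) (trapezoid, 2 panels, h=0.8000): -0.67284
R(2,0) (trapezoid, 4 panels, h=0.4000): -0.75585
R(1,1) = -0.67284 + (-0.67284 − (-0.29986))/3 = -0.79717
R(2,1) = -0.75585 + (-0.75585 − (-0.67284))/3 = -0.78352
R(2,2) = -0.78352 + (-0.78352 − (-0.79717))/15 = -0.78261

-0.783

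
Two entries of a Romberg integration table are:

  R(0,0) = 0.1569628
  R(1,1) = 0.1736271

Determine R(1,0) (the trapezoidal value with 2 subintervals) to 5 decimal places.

0.16946

From R(1,1) = (4·R(1,0) − R(0,0))/3, solve for R(1,0):
4·R(1,0) = 3·0.1736271 + 0.1569628 = 0.6778441
R(1,0) = 0.1694610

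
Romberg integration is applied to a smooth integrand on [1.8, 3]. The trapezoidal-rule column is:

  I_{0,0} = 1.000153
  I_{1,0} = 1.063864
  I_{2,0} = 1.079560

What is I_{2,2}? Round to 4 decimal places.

I_{1,1} = (4·1.063864 − 1.000153) / 3 = 1.085101
I_{2,1} = 1.079560 + (1.079560 − 1.063864)/3 = 1.084792
I_{2,2} = (16·1.084792 − 1.085101) / 15 = 1.084771
(Column j=1 coincides with Simpson's rule on the same nodes.)

1.0848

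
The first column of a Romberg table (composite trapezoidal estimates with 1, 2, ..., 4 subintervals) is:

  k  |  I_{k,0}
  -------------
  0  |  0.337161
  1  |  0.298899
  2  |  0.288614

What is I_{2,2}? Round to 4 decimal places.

0.2851

I_{1,1} = 0.298899 + (0.298899 − 0.337161)/3 = 0.286145
I_{2,1} = (4·0.288614 − 0.298899) / 3 = 0.285186
I_{2,2} = 0.285186 + (0.285186 − 0.286145)/15 = 0.285122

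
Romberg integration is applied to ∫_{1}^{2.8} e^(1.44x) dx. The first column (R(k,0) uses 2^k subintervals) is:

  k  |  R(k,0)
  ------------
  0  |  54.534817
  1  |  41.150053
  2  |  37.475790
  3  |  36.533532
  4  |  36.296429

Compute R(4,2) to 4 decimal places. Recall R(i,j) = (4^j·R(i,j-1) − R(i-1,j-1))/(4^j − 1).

Richardson extrapolation on the trapezoidal column (denominator 4−1=3):
R(3,1) = (4·36.533532 − 37.475790) / 3 = 36.219446
R(4,1) = 36.296429 + (36.296429 − 36.533532)/3 = 36.217395
R(4,2) = 36.217395 + (36.217395 − 36.219446)/15 = 36.217258
(Column j=1 coincides with Simpson's rule on the same nodes.)

36.2173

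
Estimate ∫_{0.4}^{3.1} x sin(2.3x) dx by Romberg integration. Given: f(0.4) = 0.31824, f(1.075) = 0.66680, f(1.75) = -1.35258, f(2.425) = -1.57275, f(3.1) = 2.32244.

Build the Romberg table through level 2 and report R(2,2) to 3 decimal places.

R(0,0) (trapezoid, 1 panel, h=2.7000): 3.56492
R(1,0) (trapezoid, 2 panels, h=1.3500): -0.04352
R(2,0) (trapezoid, 4 panels, h=0.6750): -0.63328
R(1,1) = -0.04352 + (-0.04352 − 3.56492)/3 = -1.24633
R(2,1) = -0.63328 + (-0.63328 − (-0.04352))/3 = -0.82987
R(2,2) = -0.82987 + (-0.82987 − (-1.24633))/15 = -0.80211

-0.802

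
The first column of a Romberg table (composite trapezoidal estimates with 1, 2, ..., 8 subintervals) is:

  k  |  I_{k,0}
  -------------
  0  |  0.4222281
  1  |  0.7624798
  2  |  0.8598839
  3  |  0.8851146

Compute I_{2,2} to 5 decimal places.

I_{1,1} = (4·0.7624798 − 0.4222281) / 3 = 0.8758970
I_{2,1} = 0.8598839 + (0.8598839 − 0.7624798)/3 = 0.8923519
I_{2,2} = 0.8923519 + (0.8923519 − 0.8758970)/15 = 0.8934489
(Column j=1 coincides with Simpson's rule on the same nodes.)

0.89345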